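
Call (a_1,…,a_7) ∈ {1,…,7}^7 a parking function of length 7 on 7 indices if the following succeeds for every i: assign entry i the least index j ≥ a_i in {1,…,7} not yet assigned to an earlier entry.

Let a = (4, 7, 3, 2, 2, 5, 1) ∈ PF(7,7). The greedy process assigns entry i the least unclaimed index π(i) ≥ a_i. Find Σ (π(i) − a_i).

Σπ(i) = 1+…+7 = 28; Σa = 4+7+3+2+2+5+1 = 24; disp = 28−24 = 4.

4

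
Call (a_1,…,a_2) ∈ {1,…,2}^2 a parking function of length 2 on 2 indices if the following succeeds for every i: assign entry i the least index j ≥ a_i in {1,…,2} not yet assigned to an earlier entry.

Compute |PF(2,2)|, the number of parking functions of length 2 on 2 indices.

3

|PF(2,2)| = (3−2)·3^(2−1) = 1·3 = 3 [KW]
One tuple (2,1) → sorted (1,2): b_i ≤ i ∀i, a PF.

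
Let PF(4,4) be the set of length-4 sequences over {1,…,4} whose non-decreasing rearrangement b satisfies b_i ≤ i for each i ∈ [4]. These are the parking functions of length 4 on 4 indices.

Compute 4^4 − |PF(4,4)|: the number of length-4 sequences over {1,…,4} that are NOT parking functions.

Count = 1·5^3 = 1 · 125 = 125 (Konheim–Weiss)
Example (4,1,4,4) → sorted (1,4,4,4): b_2=4>2, not a PF.
4^4 − 125 = 256 − 125 = 131

131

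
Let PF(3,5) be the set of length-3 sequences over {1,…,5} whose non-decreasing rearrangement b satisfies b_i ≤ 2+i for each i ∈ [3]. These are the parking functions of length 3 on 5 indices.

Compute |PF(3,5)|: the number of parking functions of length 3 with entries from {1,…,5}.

108

Count = 3·6^2 = 3×36 = 108 [KW]
E.g. (4,1,3) → sorted (1,3,4): b_i ≤ 2+i ∀i, a PF.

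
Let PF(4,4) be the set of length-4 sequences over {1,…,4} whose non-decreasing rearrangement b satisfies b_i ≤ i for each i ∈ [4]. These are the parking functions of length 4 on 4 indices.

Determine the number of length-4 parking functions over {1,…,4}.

125

|PF| = (4+1−4)·(4+1)^{4−1} = 1·125 = 125 [KW]
Example (1,1,3,1) → sorted (1,1,1,3): b_i ≤ i ∀i, a PF.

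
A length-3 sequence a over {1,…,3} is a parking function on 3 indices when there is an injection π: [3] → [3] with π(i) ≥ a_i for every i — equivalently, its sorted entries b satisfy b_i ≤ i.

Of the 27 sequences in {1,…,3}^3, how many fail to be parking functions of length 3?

11

Count = (3−3+1)·(3+1)^(3−1) = 1×16 = 16 [KW]
Check (3,2,2) → sorted (2,2,3): b_1=2>1, not a PF.
Total 27; non-PF = 27−16 = 11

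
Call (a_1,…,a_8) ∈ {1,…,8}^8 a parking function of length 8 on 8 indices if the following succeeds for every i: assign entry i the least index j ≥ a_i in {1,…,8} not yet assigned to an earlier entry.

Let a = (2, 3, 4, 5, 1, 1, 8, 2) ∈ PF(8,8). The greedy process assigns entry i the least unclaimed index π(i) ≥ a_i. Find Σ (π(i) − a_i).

Σπ = 36 ({1..8} each once); Σa = 2+3+4+5+1+1+8+2 = 26; disp = 36−26 = 10.

10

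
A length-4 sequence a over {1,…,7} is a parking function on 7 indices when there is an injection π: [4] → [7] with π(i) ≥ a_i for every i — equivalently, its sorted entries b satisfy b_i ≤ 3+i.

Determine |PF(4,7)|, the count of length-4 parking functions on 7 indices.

2048

#PF = (8−4)·8^(4−1) = 4 · 512 = 2048 (Konheim–Weiss)
One tuple (3,3,6,2) → sorted (2,3,3,6): b_i ≤ 3+i ∀i, a PF.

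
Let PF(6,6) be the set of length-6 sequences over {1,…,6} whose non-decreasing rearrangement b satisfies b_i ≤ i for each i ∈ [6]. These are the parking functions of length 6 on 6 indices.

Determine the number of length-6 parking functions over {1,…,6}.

16807

Count = (6−6+1)·(6+1)^(6−1) = 1×16807 = 16807 (Pollak)
Check (1,2,5,5,4,2) → sorted (1,2,2,4,5,5): b_i ≤ i ∀i, a PF.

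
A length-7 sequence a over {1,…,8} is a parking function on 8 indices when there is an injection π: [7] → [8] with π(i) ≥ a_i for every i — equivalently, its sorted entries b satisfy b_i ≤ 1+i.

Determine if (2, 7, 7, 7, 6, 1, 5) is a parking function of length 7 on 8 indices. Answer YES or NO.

NO

Sorted: b = (1, 2, 5, 6, 7, 7, 7).
  b_1=1 ≤ 2
  b_2=2 ≤ 3
  b_3=5 > 4
  fails at i=3 ⇒ NO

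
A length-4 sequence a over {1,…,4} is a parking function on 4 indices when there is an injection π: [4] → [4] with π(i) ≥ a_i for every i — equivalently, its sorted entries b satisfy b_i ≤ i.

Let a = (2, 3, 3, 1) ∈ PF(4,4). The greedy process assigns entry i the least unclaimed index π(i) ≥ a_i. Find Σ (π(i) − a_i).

1

Σπ = 10 ({1..4} each once); Σa = 2+3+3+1 = 9; disp = 10−9 = 1.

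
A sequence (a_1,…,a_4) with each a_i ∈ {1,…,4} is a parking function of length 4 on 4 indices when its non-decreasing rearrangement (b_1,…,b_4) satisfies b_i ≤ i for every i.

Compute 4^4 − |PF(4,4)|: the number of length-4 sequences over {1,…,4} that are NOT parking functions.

#PF = (4−4+1)·(4+1)^(4−1) = 1×125 = 125
Example (4,2,2,4) → sorted (2,2,4,4): b_1=2>1, not a PF.
Total 256; non-PF = 256−125 = 131

131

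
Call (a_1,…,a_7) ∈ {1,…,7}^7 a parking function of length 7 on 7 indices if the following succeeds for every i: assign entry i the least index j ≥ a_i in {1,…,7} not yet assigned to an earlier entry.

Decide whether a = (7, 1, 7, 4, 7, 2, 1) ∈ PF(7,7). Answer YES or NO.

Sorted: b = (1, 1, 2, 4, 7, 7, 7).
  b_1=1 ≤ 1
  b_2=1 ≤ 2
  b_3=2 ≤ 3
  b_4=4 ≤ 4
  b_5=7 > 5
  fails at i=5 ⇒ NO

NO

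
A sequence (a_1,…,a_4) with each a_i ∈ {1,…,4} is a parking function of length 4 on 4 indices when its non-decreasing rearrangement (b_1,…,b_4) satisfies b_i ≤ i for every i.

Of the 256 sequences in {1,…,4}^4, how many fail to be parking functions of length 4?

|PF(4,4)| = (5−4)·5^(4−1) = 1 · 125 = 125 [KW]
E.g. (4,1,4,3) → sorted (1,3,4,4): b_2=3>2, not a PF.
Total 256; non-PF = 256−125 = 131

131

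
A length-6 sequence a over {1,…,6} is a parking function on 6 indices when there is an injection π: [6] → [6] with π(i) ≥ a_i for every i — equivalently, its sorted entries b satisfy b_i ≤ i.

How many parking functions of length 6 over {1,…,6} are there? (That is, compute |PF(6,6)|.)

|PF(6,6)| = (6−6+1)·(6+1)^(6−1) = 1×16807 = 16807 (Pollak)
E.g. (3,4,3,1,1,1) → sorted (1,1,1,3,3,4): b_i ≤ i ∀i, a PF.

16807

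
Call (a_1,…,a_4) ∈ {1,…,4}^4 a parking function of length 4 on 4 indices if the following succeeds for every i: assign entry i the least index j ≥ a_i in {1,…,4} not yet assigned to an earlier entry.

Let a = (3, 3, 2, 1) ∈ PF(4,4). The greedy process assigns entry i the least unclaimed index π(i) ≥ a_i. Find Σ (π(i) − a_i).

Σπ(i) = 1+…+4 = 10; Σa = 3+3+2+1 = 9; disp = 10−9 = 1.

1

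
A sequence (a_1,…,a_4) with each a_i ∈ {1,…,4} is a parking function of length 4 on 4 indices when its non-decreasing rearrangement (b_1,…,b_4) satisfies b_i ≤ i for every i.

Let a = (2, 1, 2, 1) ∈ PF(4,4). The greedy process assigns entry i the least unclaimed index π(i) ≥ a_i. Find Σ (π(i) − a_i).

4

Σπ(i) = 1+…+4 = 10; Σa = 2+1+2+1 = 6; disp = 10−6 = 4.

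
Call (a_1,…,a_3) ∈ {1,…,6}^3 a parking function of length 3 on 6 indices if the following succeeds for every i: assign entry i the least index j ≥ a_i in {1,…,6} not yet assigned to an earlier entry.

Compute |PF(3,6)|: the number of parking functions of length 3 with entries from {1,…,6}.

196

#PF = (6−3+1)·(6+1)^(3−1) = 4 · 49 = 196
One tuple (2,2,4) → sorted (2,2,4): b_i ≤ 3+i ∀i, a PF.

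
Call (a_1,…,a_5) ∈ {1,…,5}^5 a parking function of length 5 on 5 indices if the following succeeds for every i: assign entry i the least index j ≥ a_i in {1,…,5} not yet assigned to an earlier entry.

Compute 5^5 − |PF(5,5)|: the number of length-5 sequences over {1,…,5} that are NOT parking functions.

|PF| = 1·6^4 = 1·1296 = 1296 (Konheim–Weiss)
Check (3,4,5,2,3) → sorted (2,3,3,4,5): b_1=2>1, not a PF.
5^5 − 1296 = 3125 − 1296 = 1829

1829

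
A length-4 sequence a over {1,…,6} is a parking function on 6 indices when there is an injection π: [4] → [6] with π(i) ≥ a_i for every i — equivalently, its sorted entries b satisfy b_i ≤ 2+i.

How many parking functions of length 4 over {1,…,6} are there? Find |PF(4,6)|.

|PF(4,6)| = (6+1−4)·(6+1)^{4−1} = 3×343 = 1029 [KW]
One tuple (3,2,2,6) → sorted (2,2,3,6): b_i ≤ 2+i ∀i, a PF.

1029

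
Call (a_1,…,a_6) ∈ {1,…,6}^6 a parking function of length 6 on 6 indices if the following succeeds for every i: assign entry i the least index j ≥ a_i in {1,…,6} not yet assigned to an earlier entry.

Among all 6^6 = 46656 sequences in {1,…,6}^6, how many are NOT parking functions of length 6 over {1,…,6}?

29849

|PF| = 1·7^5 = 1×16807 = 16807
Example (6,1,6,4,5,5) → sorted (1,4,5,5,6,6): b_2=4>2, not a PF.
So 46656 − 16807 = 29849 fail.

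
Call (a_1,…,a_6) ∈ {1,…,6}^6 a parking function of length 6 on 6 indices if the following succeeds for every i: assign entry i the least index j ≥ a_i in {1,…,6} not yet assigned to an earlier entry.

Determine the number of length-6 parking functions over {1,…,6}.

16807

#PF = (6+1−6)·(6+1)^{6−1} = 1×16807 = 16807 (Pollak)
E.g. (3,4,4,4,1,2) → sorted (1,2,3,4,4,4): b_i ≤ i ∀i, a PF.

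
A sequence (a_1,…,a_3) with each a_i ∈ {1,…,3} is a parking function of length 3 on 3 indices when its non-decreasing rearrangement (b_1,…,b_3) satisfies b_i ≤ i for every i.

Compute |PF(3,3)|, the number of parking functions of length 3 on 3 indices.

16

#PF = (3+1−3)·(3+1)^{3−1} = 1×16 = 16
Check (1,1,3) → sorted (1,1,3): b_i ≤ i ∀i, a PF.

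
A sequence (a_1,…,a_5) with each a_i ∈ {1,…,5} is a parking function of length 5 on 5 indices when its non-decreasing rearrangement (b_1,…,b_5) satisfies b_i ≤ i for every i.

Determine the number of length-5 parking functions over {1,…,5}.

1296

Count = (5+1−5)·(5+1)^{5−1} = 1·1296 = 1296 (Pollak)
One tuple (2,1,1,3,5) → sorted (1,1,2,3,5): b_i ≤ i ∀i, a PF.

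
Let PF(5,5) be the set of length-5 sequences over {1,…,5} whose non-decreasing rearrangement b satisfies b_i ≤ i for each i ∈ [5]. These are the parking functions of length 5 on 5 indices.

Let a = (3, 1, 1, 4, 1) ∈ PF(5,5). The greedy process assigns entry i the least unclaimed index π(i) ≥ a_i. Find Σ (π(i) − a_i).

Σπ(i) = 1+…+5 = 15; Σa = 3+1+1+4+1 = 10; disp = 15−10 = 5.

5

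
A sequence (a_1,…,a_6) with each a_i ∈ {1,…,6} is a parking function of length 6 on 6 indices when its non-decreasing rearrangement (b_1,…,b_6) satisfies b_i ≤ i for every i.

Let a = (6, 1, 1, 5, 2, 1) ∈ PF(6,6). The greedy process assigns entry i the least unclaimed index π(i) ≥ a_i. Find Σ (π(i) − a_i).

5

Σπ = 6·7/2 = 21 (π permutes [6]); Σa = 6+1+1+5+2+1 = 16; disp = 21−16 = 5.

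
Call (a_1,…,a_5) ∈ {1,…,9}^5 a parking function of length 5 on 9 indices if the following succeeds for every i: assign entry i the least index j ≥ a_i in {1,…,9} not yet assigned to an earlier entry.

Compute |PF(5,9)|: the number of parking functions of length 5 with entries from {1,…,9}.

|PF| = (9+1−5)·(9+1)^{5−1} = 5×10000 = 50000 (Pollak)
Check (1,2,8,4,9) → sorted (1,2,4,8,9): b_i ≤ 4+i ∀i, a PF.

50000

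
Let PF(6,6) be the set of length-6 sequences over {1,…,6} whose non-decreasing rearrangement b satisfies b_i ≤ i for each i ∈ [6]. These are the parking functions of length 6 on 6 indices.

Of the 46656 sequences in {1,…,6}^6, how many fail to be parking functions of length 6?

29849

|PF| = (6−6+1)·(6+1)^(6−1) = 1 · 16807 = 16807
Example (6,5,4,4,3,3) → sorted (3,3,4,4,5,6): b_1=3>1, not a PF.
6^6 − 16807 = 46656 − 16807 = 29849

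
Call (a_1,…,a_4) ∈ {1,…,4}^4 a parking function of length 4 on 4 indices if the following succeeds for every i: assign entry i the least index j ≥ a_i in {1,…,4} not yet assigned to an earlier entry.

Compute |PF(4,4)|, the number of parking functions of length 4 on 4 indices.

|PF(4,4)| = (5−4)·5^(4−1) = 1×125 = 125 (Pollak)
Example (3,1,2,3) → sorted (1,2,3,3): b_i ≤ i ∀i, a PF.

125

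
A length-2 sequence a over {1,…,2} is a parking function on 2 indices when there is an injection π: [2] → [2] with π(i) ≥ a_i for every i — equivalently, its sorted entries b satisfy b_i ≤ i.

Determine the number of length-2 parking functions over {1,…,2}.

#PF = (2+1−2)·(2+1)^{2−1} = 1·3 = 3 [KW]
Example (1,2) → sorted (1,2): b_i ≤ i ∀i, a PF.

3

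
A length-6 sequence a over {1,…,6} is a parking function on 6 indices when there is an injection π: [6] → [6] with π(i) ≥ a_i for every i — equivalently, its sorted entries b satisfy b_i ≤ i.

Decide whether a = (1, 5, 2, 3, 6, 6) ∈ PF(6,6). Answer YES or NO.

Order a: b = (1, 2, 3, 5, 6, 6).
  b_1=1 ≤ 1
  b_2=2 ≤ 2
  b_3=3 ≤ 3
  b_4=5 > 4
  fails at i=4 ⇒ NO

NO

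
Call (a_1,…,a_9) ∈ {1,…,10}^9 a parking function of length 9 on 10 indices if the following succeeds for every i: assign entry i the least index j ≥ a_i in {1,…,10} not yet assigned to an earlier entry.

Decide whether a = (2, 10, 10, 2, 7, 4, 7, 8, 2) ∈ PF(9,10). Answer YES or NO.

NO

Order a: b = (2, 2, 2, 4, 7, 7, 8, 10, 10).
  b_1=2 ≤ 2
  b_2=2 ≤ 3
  b_3=2 ≤ 4
  b_4=4 ≤ 5
  b_5=7 > 6
  fails at i=5 ⇒ NO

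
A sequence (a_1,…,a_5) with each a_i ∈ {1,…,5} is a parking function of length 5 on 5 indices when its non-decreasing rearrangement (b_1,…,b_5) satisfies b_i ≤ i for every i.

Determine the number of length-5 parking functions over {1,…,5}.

|PF| = (5+1−5)·(5+1)^{5−1} = 1 · 1296 = 1296 [KW]
E.g. (2,1,3,4,4) → sorted (1,2,3,4,4): b_i ≤ i ∀i, a PF.

1296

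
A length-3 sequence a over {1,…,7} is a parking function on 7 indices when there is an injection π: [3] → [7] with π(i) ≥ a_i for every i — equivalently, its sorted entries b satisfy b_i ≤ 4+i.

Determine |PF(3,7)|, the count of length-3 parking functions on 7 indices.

320

#PF = (8−3)·8^(3−1) = 5×64 = 320 (Pollak)
One tuple (1,1,2) → sorted (1,1,2): b_i ≤ 4+i ∀i, a PF.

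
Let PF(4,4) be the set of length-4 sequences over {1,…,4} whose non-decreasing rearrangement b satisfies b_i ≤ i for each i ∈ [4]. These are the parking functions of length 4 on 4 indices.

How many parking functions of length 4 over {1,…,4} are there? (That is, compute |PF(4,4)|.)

#PF = (5−4)·5^(4−1) = 1·125 = 125 (Pollak)
E.g. (1,2,3,2) → sorted (1,2,2,3): b_i ≤ i ∀i, a PF.

125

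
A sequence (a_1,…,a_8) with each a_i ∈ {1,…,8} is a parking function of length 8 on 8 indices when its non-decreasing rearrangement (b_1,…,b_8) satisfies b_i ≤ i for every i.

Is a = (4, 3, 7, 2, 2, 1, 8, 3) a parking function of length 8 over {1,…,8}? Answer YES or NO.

Sorted: b = (1, 2, 2, 3, 3, 4, 7, 8).
  b_1=1 ≤ 1
  b_2=2 ≤ 2
  b_3=2 ≤ 3
  b_4=3 ≤ 4
  b_5=3 ≤ 5
  b_6=4 ≤ 6
  b_7=7 ≤ 7
  b_8=8 ≤ 8
All bounds hold ⇒ YES

YES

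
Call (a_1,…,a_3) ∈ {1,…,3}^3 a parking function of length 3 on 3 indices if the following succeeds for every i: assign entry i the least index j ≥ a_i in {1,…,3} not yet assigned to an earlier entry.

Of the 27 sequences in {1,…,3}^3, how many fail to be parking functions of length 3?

11

|PF(3,3)| = (3+1−3)·(3+1)^{3−1} = 1·16 = 16 (Pollak)
Example (2,2,3) → sorted (2,2,3): b_1=2>1, not a PF.
3^3 − 16 = 27 − 16 = 11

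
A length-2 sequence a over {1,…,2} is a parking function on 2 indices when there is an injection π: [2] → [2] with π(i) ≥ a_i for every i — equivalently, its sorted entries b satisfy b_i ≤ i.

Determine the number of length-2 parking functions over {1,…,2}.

Count = 1·3^1 = 1 · 3 = 3 (Pollak)
One tuple (1,2) → sorted (1,2): b_i ≤ i ∀i, a PF.

3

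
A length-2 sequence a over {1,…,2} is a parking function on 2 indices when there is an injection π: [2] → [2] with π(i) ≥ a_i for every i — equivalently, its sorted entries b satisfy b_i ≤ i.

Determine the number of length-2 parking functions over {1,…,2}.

3

Count = (3−2)·3^(2−1) = 1×3 = 3 (Pollak)
One tuple (2,1) → sorted (1,2): b_i ≤ i ∀i, a PF.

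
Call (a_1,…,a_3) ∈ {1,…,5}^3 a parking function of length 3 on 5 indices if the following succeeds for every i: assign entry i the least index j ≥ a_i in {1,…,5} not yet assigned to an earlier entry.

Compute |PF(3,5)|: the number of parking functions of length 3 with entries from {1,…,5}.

108

Count = (5−3+1)·(5+1)^(3−1) = 3 · 36 = 108 (Pollak)
E.g. (2,4,5) → sorted (2,4,5): b_i ≤ 2+i ∀i, a PF.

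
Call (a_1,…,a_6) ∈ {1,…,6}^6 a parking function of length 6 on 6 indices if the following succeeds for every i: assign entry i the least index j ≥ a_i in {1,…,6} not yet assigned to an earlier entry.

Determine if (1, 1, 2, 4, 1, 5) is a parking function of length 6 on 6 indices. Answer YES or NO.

YES

Sorted: b = (1, 1, 1, 2, 4, 5).
  b_1=1 ≤ 1
  b_2=1 ≤ 2
  b_3=1 ≤ 3
  b_4=2 ≤ 4
  b_5=4 ≤ 5
  b_6=5 ≤ 6
All bounds hold ⇒ YES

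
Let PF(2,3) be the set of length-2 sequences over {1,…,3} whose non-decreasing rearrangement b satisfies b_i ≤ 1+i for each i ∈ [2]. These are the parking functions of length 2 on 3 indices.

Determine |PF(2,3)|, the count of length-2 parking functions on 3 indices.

8

|PF(2,3)| = (3−2+1)·(3+1)^(2−1) = 2·4 = 8 [KW]
Example (3,1) → sorted (1,3): b_i ≤ 1+i ∀i, a PF.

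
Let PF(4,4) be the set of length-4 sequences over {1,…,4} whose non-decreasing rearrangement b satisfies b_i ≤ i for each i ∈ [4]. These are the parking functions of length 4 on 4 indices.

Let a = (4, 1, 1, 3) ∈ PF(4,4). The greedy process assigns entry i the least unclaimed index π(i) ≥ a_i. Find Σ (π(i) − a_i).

1

Σπ(i) = 1+…+4 = 10; Σa = 4+1+1+3 = 9; disp = 10−9 = 1.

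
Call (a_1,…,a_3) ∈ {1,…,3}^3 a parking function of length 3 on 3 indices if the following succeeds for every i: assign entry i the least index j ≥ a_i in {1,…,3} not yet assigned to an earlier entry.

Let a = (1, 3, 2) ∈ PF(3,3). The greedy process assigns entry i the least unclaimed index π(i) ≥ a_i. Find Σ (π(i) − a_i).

Σπ = 3·4/2 = 6 (π permutes [3]); Σa = 1+3+2 = 6; disp = 6−6 = 0.

0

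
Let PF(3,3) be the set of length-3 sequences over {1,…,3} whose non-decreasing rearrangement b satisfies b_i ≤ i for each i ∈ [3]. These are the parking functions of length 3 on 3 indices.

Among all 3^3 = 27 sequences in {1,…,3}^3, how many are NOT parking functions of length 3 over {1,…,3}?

Count = (3−3+1)·(3+1)^(3−1) = 1·16 = 16 (Pollak)
E.g. (2,2,2) → sorted (2,2,2): b_1=2>1, not a PF.
So 27 − 16 = 11 fail.

11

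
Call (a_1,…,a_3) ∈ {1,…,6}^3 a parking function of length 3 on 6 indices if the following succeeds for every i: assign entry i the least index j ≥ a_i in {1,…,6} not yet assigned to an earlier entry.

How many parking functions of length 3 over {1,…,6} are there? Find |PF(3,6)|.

196

Count = (6−3+1)·(6+1)^(3−1) = 4 · 49 = 196 (Pollak)
Example (3,3,4) → sorted (3,3,4): b_i ≤ 3+i ∀i, a PF.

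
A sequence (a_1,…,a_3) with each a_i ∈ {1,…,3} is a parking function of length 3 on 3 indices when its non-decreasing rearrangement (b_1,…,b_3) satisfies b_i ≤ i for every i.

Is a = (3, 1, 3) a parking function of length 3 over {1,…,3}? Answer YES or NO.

Order a: b = (1, 3, 3).
  b_1=1 ≤ 1
  b_2=3 > 2
  fails at i=2 ⇒ NO

NO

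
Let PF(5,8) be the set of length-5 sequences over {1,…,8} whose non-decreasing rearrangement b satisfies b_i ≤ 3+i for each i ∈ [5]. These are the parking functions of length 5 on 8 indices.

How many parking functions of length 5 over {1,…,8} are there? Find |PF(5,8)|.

#PF = (9−5)·9^(5−1) = 4×6561 = 26244 (Konheim–Weiss)
One tuple (6,6,5,7,4) → sorted (4,5,6,6,7): b_i ≤ 3+i ∀i, a PF.

26244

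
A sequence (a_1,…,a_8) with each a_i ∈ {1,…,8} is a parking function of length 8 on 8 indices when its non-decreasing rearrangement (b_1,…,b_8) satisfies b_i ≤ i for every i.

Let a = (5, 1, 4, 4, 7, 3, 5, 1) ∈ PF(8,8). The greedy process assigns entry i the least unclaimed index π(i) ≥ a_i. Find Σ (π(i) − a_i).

Σπ(i) = 1+…+8 = 36; Σa = 5+1+4+4+7+3+5+1 = 30; disp = 36−30 = 6.

6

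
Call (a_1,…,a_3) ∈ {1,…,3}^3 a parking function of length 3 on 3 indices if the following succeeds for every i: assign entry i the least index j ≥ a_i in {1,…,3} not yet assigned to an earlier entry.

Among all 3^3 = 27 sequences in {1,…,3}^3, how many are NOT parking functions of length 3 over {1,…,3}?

|PF(3,3)| = (4−3)·4^(3−1) = 1 · 16 = 16
Example (3,3,2) → sorted (2,3,3): b_1=2>1, not a PF.
Total 27; non-PF = 27−16 = 11

11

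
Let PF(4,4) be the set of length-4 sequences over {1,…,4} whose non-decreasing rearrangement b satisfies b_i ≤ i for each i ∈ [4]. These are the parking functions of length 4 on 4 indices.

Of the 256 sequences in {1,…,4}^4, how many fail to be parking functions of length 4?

131

|PF(4,4)| = 1·5^3 = 1×125 = 125 (Konheim–Weiss)
One tuple (1,4,3,4) → sorted (1,3,4,4): b_2=3>2, not a PF.
So 256 − 125 = 131 fail.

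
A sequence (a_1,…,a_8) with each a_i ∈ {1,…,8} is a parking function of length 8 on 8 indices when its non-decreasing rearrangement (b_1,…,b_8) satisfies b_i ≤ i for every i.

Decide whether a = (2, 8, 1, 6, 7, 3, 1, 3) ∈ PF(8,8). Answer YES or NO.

YES

Rearranged: b = (1, 1, 2, 3, 3, 6, 7, 8).
  b_1=1 ≤ 1
  b_2=1 ≤ 2
  b_3=2 ≤ 3
  b_4=3 ≤ 4
  b_5=3 ≤ 5
  b_6=6 ≤ 6
  b_7=7 ≤ 7
  b_8=8 ≤ 8
All bounds hold ⇒ YES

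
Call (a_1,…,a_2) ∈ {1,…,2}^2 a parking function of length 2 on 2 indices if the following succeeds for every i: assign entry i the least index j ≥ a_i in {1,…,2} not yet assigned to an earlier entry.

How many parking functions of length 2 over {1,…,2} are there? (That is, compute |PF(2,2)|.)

|PF| = (3−2)·3^(2−1) = 1·3 = 3 (Konheim–Weiss)
Example (1,2) → sorted (1,2): b_i ≤ i ∀i, a PF.

3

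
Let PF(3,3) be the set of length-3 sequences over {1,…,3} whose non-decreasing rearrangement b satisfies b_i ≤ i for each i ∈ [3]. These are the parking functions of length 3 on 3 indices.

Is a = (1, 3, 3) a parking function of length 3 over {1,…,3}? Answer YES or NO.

NO

Order a: b = (1, 3, 3).
  b_1=1 ≤ 1
  b_2=3 > 2
  fails at i=2 ⇒ NO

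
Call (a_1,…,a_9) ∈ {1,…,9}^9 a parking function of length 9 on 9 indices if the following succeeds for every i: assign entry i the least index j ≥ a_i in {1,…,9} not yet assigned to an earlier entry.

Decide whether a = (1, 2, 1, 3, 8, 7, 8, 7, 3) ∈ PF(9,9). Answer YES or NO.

NO

Order a: b = (1, 1, 2, 3, 3, 7, 7, 8, 8).
  b_1=1 ≤ 1
  b_2=1 ≤ 2
  b_3=2 ≤ 3
  b_4=3 ≤ 4
  b_5=3 ≤ 5
  b_6=7 > 6
  fails at i=6 ⇒ NO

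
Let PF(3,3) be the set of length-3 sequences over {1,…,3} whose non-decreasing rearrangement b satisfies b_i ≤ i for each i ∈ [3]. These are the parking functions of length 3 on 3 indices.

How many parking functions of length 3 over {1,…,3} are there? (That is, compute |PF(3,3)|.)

|PF(3,3)| = (3−3+1)·(3+1)^(3−1) = 1×16 = 16 (Pollak)
E.g. (3,1,2) → sorted (1,2,3): b_i ≤ i ∀i, a PF.

16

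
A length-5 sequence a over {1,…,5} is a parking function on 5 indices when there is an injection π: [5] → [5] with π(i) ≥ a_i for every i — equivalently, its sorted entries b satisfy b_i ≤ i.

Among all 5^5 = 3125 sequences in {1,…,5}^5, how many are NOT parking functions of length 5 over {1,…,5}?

1829

|PF(5,5)| = 1·6^4 = 1·1296 = 1296
E.g. (2,4,5,5,5) → sorted (2,4,5,5,5): b_1=2>1, not a PF.
So 3125 − 1296 = 1829 fail.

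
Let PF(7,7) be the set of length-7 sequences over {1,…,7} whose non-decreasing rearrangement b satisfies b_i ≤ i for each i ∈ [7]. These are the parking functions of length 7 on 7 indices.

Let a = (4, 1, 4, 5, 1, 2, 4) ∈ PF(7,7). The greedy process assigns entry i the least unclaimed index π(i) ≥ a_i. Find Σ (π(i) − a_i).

Σπ(i) = 1+…+7 = 28; Σa = 4+1+4+5+1+2+4 = 21; disp = 28−21 = 7.

7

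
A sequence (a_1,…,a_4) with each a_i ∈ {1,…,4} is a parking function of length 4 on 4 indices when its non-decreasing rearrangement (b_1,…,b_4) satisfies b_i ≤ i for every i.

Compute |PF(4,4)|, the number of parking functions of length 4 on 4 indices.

Count = 1·5^3 = 1×125 = 125
E.g. (1,3,4,2) → sorted (1,2,3,4): b_i ≤ i ∀i, a PF.

125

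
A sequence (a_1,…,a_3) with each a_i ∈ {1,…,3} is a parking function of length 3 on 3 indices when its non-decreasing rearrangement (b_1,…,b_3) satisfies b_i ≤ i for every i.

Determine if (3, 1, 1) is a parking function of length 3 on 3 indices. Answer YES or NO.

Sorted: b = (1, 1, 3).
  b_1=1 ≤ 1
  b_2=1 ≤ 2
  b_3=3 ≤ 3
All bounds hold ⇒ YES

YES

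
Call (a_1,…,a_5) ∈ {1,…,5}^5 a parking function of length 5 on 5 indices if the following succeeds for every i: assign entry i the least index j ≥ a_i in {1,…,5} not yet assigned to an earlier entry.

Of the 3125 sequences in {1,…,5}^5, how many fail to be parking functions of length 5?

#PF = (5+1−5)·(5+1)^{5−1} = 1×1296 = 1296 [KW]
E.g. (2,5,2,5,5) → sorted (2,2,5,5,5): b_1=2>1, not a PF.
Total 3125; non-PF = 3125−1296 = 1829

1829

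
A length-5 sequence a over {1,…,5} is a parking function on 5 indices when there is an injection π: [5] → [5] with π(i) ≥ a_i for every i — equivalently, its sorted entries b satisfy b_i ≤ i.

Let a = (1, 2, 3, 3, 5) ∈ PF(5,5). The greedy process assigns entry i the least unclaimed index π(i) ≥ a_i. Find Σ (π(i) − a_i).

Σπ(i) = 1+…+5 = 15; Σa = 1+2+3+3+5 = 14; disp = 15−14 = 1.

1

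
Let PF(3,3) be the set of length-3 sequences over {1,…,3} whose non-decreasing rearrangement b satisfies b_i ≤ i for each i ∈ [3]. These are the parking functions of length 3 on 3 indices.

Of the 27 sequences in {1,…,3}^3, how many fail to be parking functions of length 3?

11

Count = (3−3+1)·(3+1)^(3−1) = 1 · 16 = 16 (Konheim–Weiss)
Check (3,2,2) → sorted (2,2,3): b_1=2>1, not a PF.
3^3 − 16 = 27 − 16 = 11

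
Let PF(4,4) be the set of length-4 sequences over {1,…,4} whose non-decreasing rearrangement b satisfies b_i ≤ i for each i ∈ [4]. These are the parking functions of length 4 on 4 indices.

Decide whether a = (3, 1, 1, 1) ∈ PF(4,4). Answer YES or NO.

Sorted: b = (1, 1, 1, 3).
  b_1=1 ≤ 1
  b_2=1 ≤ 2
  b_3=1 ≤ 3
  b_4=3 ≤ 4
All bounds hold ⇒ YES

YES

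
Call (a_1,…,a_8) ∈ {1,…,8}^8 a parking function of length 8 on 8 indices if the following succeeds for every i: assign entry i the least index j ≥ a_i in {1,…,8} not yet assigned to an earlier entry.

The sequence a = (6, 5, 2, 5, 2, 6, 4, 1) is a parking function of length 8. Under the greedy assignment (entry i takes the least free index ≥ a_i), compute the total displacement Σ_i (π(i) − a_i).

Σπ(i) = 1+…+8 = 36; Σa = 6+5+2+5+2+6+4+1 = 31; disp = 36−31 = 5.

5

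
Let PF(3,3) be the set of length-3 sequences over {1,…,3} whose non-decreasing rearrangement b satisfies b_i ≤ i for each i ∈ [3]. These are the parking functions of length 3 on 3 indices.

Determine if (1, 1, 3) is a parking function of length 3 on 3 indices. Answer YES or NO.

YES

Order a: b = (1, 1, 3).
  b_1=1 ≤ 1
  b_2=1 ≤ 2
  b_3=3 ≤ 3
All bounds hold ⇒ YES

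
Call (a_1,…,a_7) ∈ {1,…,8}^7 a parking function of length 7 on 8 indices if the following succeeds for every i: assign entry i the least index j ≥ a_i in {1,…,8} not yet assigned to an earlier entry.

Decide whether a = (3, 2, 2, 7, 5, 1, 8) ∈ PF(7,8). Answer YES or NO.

Rearranged: b = (1, 2, 2, 3, 5, 7, 8).
  b_1=1 ≤ 2
  b_2=2 ≤ 3
  b_3=2 ≤ 4
  b_4=3 ≤ 5
  b_5=5 ≤ 6
  b_6=7 ≤ 7
  b_7=8 ≤ 8
All bounds hold ⇒ YES

YES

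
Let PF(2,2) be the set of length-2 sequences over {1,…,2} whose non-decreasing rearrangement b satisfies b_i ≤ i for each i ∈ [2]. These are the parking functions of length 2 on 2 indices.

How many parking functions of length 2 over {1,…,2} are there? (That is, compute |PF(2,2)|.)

|PF(2,2)| = 1·3^1 = 1·3 = 3 (Konheim–Weiss)
Check (2,1) → sorted (1,2): b_i ≤ i ∀i, a PF.

3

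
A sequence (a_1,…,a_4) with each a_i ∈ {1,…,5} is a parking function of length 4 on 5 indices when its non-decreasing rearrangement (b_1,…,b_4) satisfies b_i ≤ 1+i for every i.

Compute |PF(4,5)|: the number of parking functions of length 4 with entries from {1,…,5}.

|PF(4,5)| = 2·6^3 = 2·216 = 432 [KW]
Example (1,1,3,4) → sorted (1,1,3,4): b_i ≤ 1+i ∀i, a PF.

432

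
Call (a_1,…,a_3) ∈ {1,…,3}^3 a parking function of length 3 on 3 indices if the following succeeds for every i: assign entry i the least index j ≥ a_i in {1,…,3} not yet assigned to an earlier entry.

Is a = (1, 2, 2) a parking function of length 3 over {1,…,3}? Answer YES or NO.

YES

Sorted: b = (1, 2, 2).
  b_1=1 ≤ 1
  b_2=2 ≤ 2
  b_3=2 ≤ 3
All bounds hold ⇒ YES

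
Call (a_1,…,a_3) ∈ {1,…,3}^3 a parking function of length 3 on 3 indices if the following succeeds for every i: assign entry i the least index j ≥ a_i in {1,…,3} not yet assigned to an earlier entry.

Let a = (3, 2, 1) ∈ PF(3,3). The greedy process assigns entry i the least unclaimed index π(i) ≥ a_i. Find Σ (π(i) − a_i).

Σπ = 6 ({1..3} each once); Σa = 3+2+1 = 6; disp = 6−6 = 0.

0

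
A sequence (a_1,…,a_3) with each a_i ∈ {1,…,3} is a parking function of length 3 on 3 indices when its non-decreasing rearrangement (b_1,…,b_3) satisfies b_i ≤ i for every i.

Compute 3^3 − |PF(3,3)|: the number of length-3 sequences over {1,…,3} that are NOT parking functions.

Count = (4−3)·4^(3−1) = 1×16 = 16 [KW]
E.g. (3,3,3) → sorted (3,3,3): b_1=3>1, not a PF.
So 27 − 16 = 11 fail.

11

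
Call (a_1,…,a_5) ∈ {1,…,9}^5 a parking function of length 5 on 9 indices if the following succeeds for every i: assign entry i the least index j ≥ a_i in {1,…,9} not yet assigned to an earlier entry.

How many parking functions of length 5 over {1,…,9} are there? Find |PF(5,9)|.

#PF = (9−5+1)·(9+1)^(5−1) = 5·10000 = 50000 [KW]
One tuple (3,2,2,6,5) → sorted (2,2,3,5,6): b_i ≤ 4+i ∀i, a PF.

50000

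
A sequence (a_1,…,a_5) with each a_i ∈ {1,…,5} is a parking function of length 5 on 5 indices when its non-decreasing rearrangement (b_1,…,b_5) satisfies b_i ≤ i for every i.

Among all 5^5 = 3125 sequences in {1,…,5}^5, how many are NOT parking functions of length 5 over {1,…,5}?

1829

|PF| = (5−5+1)·(5+1)^(5−1) = 1×1296 = 1296
Example (4,2,5,3,5) → sorted (2,3,4,5,5): b_1=2>1, not a PF.
So 3125 − 1296 = 1829 fail.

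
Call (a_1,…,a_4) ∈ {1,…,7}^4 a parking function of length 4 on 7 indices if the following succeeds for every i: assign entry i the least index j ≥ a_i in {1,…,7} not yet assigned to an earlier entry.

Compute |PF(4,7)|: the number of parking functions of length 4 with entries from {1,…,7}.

2048

|PF(4,7)| = (7+1−4)·(7+1)^{4−1} = 4 · 512 = 2048
E.g. (2,3,1,7) → sorted (1,2,3,7): b_i ≤ 3+i ∀i, a PF.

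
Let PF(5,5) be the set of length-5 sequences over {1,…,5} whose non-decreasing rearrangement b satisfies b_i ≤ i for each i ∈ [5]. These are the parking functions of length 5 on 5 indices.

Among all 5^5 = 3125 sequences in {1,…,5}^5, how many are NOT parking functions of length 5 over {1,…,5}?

1829

|PF(5,5)| = 1·6^4 = 1×1296 = 1296
Example (5,4,5,4,4) → sorted (4,4,4,5,5): b_1=4>1, not a PF.
Total 3125; non-PF = 3125−1296 = 1829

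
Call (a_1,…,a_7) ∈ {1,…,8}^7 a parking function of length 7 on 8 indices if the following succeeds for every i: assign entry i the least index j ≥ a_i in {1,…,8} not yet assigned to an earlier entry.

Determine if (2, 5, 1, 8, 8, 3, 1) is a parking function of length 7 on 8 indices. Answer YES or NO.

NO

Order a: b = (1, 1, 2, 3, 5, 8, 8).
  b_1=1 ≤ 2
  b_2=1 ≤ 3
  b_3=2 ≤ 4
  b_4=3 ≤ 5
  b_5=5 ≤ 6
  b_6=8 > 7
  fails at i=6 ⇒ NO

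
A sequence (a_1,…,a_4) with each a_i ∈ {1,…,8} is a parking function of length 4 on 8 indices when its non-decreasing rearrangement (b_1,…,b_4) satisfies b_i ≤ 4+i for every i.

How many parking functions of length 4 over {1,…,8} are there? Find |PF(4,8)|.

Count = (8+1−4)·(8+1)^{4−1} = 5·729 = 3645 (Konheim–Weiss)
One tuple (6,1,7,2) → sorted (1,2,6,7): b_i ≤ 4+i ∀i, a PF.

3645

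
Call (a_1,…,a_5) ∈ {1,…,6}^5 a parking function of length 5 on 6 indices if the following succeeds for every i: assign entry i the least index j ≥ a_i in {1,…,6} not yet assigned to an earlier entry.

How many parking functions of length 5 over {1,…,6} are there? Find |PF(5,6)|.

4802

#PF = (6+1−5)·(6+1)^{5−1} = 2×2401 = 4802 [KW]
E.g. (1,4,6,2,5) → sorted (1,2,4,5,6): b_i ≤ 1+i ∀i, a PF.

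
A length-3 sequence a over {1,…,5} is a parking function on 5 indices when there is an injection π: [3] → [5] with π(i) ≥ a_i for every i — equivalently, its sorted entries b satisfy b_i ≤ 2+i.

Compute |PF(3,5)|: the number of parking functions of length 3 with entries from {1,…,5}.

108

|PF(3,5)| = (5−3+1)·(5+1)^(3−1) = 3×36 = 108 (Pollak)
Check (4,1,3) → sorted (1,3,4): b_i ≤ 2+i ∀i, a PF.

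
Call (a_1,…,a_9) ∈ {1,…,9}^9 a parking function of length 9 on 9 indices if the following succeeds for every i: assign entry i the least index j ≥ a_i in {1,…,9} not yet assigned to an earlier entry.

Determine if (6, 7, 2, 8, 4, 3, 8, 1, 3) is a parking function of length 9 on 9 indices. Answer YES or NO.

YES

Rearranged: b = (1, 2, 3, 3, 4, 6, 7, 8, 8).
  b_1=1 ≤ 1
  b_2=2 ≤ 2
  b_3=3 ≤ 3
  b_4=3 ≤ 4
  b_5=4 ≤ 5
  b_6=6 ≤ 6
  b_7=7 ≤ 7
  b_8=8 ≤ 8
  b_9=8 ≤ 9
All bounds hold ⇒ YES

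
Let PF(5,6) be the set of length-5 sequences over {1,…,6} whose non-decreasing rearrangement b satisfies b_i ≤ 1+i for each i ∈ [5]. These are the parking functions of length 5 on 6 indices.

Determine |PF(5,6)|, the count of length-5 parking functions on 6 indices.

4802

|PF(5,6)| = (6−5+1)·(6+1)^(5−1) = 2·2401 = 4802 (Pollak)
One tuple (5,6,2,2,4) → sorted (2,2,4,5,6): b_i ≤ 1+i ∀i, a PF.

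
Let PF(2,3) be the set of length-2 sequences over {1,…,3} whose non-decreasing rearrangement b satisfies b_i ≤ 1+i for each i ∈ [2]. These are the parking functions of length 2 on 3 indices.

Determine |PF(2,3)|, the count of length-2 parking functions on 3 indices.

8

|PF| = 2·4^1 = 2×4 = 8 [KW]
Check (2,3) → sorted (2,3): b_i ≤ 1+i ∀i, a PF.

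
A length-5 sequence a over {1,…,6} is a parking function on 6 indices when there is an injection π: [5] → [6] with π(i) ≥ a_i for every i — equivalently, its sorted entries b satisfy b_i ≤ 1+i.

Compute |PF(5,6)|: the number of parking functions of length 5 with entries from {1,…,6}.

Count = (6−5+1)·(6+1)^(5−1) = 2 · 2401 = 4802
One tuple (4,1,3,6,2) → sorted (1,2,3,4,6): b_i ≤ 1+i ∀i, a PF.

4802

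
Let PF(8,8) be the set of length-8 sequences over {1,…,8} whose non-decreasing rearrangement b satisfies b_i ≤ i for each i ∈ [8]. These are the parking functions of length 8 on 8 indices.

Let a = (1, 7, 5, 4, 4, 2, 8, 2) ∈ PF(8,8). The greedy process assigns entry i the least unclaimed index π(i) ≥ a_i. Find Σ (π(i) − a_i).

3

Σπ(i) = 1+…+8 = 36; Σa = 1+7+5+4+4+2+8+2 = 33; disp = 36−33 = 3.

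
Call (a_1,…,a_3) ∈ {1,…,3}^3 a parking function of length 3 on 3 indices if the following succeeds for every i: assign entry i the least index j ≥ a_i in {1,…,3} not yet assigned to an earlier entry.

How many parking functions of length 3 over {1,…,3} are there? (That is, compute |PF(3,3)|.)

|PF| = (3+1−3)·(3+1)^{3−1} = 1 · 16 = 16 (Pollak)
Example (2,1,1) → sorted (1,1,2): b_i ≤ i ∀i, a PF.

16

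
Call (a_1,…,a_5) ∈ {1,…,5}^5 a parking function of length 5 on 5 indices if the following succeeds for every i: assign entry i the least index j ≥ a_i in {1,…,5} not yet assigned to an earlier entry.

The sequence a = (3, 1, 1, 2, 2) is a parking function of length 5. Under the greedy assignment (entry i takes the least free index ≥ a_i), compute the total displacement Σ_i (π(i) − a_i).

6

Σπ = 15 ({1..5} each once); Σa = 3+1+1+2+2 = 9; disp = 15−9 = 6.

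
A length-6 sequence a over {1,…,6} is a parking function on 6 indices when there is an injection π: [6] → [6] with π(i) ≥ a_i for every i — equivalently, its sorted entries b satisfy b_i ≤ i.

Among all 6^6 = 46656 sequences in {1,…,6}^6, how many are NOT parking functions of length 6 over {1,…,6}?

|PF| = (6−6+1)·(6+1)^(6−1) = 1×16807 = 16807 (Konheim–Weiss)
One tuple (6,4,3,6,3,5) → sorted (3,3,4,5,6,6): b_1=3>1, not a PF.
Total 46656; non-PF = 46656−16807 = 29849

29849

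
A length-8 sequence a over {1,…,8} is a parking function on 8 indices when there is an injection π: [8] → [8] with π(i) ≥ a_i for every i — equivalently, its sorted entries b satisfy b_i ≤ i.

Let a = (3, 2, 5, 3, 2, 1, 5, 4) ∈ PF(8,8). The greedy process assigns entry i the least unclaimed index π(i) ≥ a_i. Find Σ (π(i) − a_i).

Σπ = 8·9/2 = 36 (π permutes [8]); Σa = 3+2+5+3+2+1+5+4 = 25; disp = 36−25 = 11.

11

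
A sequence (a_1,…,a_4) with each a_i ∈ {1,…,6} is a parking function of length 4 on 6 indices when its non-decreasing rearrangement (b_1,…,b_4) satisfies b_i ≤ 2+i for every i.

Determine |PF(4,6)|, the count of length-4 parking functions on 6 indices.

#PF = (7−4)·7^(4−1) = 3 · 343 = 1029 (Pollak)
E.g. (5,2,3,6) → sorted (2,3,5,6): b_i ≤ 2+i ∀i, a PF.

1029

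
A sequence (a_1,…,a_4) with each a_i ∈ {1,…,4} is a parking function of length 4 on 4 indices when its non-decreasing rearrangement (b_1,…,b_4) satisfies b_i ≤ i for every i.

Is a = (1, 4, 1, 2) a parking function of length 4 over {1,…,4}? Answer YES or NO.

Rearranged: b = (1, 1, 2, 4).
  b_1=1 ≤ 1
  b_2=1 ≤ 2
  b_3=2 ≤ 3
  b_4=4 ≤ 4
All bounds hold ⇒ YES

YES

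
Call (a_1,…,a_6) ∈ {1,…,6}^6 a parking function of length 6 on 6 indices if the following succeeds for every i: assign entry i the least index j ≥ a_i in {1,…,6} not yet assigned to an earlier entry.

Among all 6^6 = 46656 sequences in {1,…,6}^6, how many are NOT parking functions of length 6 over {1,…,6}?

#PF = (6+1−6)·(6+1)^{6−1} = 1·16807 = 16807 [KW]
Example (6,6,4,4,5,4) → sorted (4,4,4,5,6,6): b_1=4>1, not a PF.
So 46656 − 16807 = 29849 fail.

29849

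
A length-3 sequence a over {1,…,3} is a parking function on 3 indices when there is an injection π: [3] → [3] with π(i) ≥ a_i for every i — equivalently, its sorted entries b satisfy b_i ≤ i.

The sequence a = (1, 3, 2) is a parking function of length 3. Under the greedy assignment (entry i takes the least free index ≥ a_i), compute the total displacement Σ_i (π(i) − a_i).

Σπ(i) = 1+…+3 = 6; Σa = 1+3+2 = 6; disp = 6−6 = 0.

0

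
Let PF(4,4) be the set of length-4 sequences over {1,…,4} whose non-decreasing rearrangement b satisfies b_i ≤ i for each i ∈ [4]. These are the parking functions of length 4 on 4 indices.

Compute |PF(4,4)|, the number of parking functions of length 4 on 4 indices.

#PF = (5−4)·5^(4−1) = 1 · 125 = 125 (Konheim–Weiss)
Check (1,1,3,3) → sorted (1,1,3,3): b_i ≤ i ∀i, a PF.

125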